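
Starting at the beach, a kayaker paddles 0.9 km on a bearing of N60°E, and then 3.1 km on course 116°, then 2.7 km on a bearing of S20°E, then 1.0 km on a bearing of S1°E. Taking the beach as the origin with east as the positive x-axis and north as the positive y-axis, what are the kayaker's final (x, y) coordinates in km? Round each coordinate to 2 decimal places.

Leg 1 (N60°E, 0.9 km): east 0.9 sin 60° = 0.78, north 0.9 cos 60° = 0.45
Leg 2 (116°, 3.1 km): east 3.1 sin 116° = 2.79, north 3.1 cos 116° = -1.36
Leg 3 (S20°E, 2.7 km): east 2.7 sin 160° = 0.92, north 2.7 cos 160° = -2.54
Leg 4 (S1°E, 1.0 km): east 1.0 sin 179° = 0.02, north 1.0 cos 179° = -1.00
Summing: 4.51 km east, -4.45 km north → (4.51, -4.45).

(4.51, -4.45)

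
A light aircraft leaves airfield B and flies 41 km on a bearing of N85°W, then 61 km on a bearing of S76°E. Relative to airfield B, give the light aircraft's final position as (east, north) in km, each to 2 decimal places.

Leg 1 (N85°W, 41 km): east 41 sin 275° = -40.84, north 41 cos 275° = 3.57
Leg 2 (S76°E, 61 km): east 61 sin 104° = 59.19, north 61 cos 104° = -14.76
Summing: 18.34 km east, -11.18 km north → (18.34, -11.18).

(18.34, -11.18)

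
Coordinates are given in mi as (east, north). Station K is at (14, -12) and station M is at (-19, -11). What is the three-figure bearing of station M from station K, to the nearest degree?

272°

Δeast = -19 − 14 = -33.00; Δnorth = -11 − -12 = 1.00.
Bearing = atan2(Δeast, Δnorth) mod 360° = 271.74° ≈ 272°.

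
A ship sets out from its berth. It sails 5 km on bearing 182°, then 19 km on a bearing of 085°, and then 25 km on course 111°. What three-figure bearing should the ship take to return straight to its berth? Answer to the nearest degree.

Leg 1 (182°, 5 km): east 5 sin 182° = -0.17, north 5 cos 182° = -5.00
Leg 2 (085°, 19 km): east 19 sin 85° = 18.93, north 19 cos 85° = 1.66
Leg 3 (111°, 25 km): east 25 sin 111° = 23.34, north 25 cos 111° = -8.96
Net displacement: 42.09 east, -12.30 north. Direction back to start is (-42.09, 12.30): bearing = atan2(-42.09, 12.30) mod 360° = 286.29° ≈ 286°.

286°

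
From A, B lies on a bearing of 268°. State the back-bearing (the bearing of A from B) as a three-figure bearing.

Back-bearing = 268° − 180° = 088°.

088°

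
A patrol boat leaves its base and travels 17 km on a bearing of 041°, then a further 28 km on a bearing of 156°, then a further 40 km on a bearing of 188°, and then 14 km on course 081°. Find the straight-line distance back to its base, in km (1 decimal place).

Leg 1 (041°, 17 km): east 17 sin 41° = 11.15, north 17 cos 41° = 12.83
Leg 2 (156°, 28 km): east 28 sin 156° = 11.39, north 28 cos 156° = -25.58
Leg 3 (188°, 40 km): east 40 sin 188° = -5.57, north 40 cos 188° = -39.61
Leg 4 (081°, 14 km): east 14 sin 81° = 13.83, north 14 cos 81° = 2.19
Net: 30.80 east, -50.17 north. Distance = √((30.80)² + (-50.17)²) = 58.871 km.

58.9 km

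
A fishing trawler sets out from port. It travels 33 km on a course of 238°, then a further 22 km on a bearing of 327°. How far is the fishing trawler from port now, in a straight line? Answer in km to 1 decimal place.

Leg 1 (238°, 33 km): east 33 sin 238° = -27.99, north 33 cos 238° = -17.49
Leg 2 (327°, 22 km): east 22 sin 327° = -11.98, north 22 cos 327° = 18.45
Net: -39.97 east, 0.96 north. Distance = √((-39.97)² + (0.96)²) = 39.979 km.

40.0 km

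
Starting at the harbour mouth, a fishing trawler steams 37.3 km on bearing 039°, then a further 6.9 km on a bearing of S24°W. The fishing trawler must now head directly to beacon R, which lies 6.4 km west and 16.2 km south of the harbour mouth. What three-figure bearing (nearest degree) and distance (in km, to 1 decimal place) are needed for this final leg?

215°, 47.4 km

Leg 1 (039°, 37.3 km): east 37.3 sin 39° = 23.47, north 37.3 cos 39° = 28.99
Leg 2 (S24°W, 6.9 km): east 6.9 sin 204° = -2.81, north 6.9 cos 204° = -6.30
Current position: (20.67, 22.68). Target: (-6.4, -16.2). Remaining: Δeast = -27.07, Δnorth = -38.88.
Bearing = atan2(-27.07, -38.88) mod 360° = 214.84°; distance = √((-27.07)² + (-38.88)²) = 47.377 km.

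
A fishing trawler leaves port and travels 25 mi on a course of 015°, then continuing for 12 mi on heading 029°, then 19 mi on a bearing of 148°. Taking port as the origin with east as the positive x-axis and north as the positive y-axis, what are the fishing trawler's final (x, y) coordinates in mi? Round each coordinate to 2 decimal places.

Leg 1 (015°, 25 mi): east 25 sin 15° = 6.47, north 25 cos 15° = 24.15
Leg 2 (029°, 12 mi): east 12 sin 29° = 5.82, north 12 cos 29° = 10.50
Leg 3 (148°, 19 mi): east 19 sin 148° = 10.07, north 19 cos 148° = -16.11
Summing: 22.36 mi east, 18.53 mi north → (22.36, 18.53).

(22.36, 18.53)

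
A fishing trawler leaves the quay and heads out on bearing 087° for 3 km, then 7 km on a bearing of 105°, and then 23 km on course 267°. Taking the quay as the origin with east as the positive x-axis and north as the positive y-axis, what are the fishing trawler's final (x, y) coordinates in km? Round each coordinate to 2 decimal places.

Leg 1 (087°, 3 km): east 3 sin 87° = 3.00, north 3 cos 87° = 0.16
Leg 2 (105°, 7 km): east 7 sin 105° = 6.76, north 7 cos 105° = -1.81
Leg 3 (267°, 23 km): east 23 sin 267° = -22.97, north 23 cos 267° = -1.20
Summing: -13.21 km east, -2.86 km north → (-13.21, -2.86).

(-13.21, -2.86)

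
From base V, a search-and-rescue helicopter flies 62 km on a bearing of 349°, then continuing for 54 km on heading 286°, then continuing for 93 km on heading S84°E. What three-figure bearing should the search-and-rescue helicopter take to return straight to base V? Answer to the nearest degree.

Leg 1 (349°, 62 km): east 62 sin 349° = -11.83, north 62 cos 349° = 60.86
Leg 2 (286°, 54 km): east 54 sin 286° = -51.91, north 54 cos 286° = 14.88
Leg 3 (S84°E, 93 km): east 93 sin 96° = 92.49, north 93 cos 96° = -9.72
Net displacement: 28.75 east, 66.02 north. Direction back to start is (-28.75, -66.02): bearing = atan2(-28.75, -66.02) mod 360° = 203.53° ≈ 204°.

204°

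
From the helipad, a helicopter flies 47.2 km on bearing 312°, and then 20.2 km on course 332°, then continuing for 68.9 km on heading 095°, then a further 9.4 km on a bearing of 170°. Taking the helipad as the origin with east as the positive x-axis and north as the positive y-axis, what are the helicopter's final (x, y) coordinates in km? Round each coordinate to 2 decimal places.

Leg 1 (312°, 47.2 km): east 47.2 sin 312° = -35.08, north 47.2 cos 312° = 31.58
Leg 2 (332°, 20.2 km): east 20.2 sin 332° = -9.48, north 20.2 cos 332° = 17.84
Leg 3 (095°, 68.9 km): east 68.9 sin 95° = 68.64, north 68.9 cos 95° = -6.01
Leg 4 (170°, 9.4 km): east 9.4 sin 170° = 1.63, north 9.4 cos 170° = -9.26
Summing: 25.71 km east, 34.16 km north → (25.71, 34.16).

(25.71, 34.16)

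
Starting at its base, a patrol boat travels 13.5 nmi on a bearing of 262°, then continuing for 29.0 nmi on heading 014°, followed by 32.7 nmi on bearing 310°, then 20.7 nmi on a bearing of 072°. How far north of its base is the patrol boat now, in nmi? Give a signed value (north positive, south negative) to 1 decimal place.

53.7 nmi

Leg 1 (262°, 13.5 nmi): east 13.5 sin 262° = -13.37, north 13.5 cos 262° = -1.88
Leg 2 (014°, 29.0 nmi): east 29.0 sin 14° = 7.02, north 29.0 cos 14° = 28.14
Leg 3 (310°, 32.7 nmi): east 32.7 sin 310° = -25.05, north 32.7 cos 310° = 21.02
Leg 4 (072°, 20.7 nmi): east 20.7 sin 72° = 19.69, north 20.7 cos 72° = 6.40
Net north component: 53.68 nmi.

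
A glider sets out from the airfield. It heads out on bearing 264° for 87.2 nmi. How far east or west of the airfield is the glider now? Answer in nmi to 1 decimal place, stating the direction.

Leg 1 (264°, 87.2 nmi): east 87.2 sin 264° = -86.72, north 87.2 cos 264° = -9.11
Net east component: -86.72 nmi.

86.7 nmi west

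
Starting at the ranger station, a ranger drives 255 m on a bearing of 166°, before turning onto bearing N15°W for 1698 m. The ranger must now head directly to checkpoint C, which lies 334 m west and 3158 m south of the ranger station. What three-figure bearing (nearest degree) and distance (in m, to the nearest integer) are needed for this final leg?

179°, 4551 m

Leg 1 (166°, 255 m): east 255 sin 166° = 61.69, north 255 cos 166° = -247.43
Leg 2 (N15°W, 1698 m): east 1698 sin 345° = -439.47, north 1698 cos 345° = 1640.14
Current position: (-377.78, 1392.72). Target: (-334, -3158). Remaining: Δeast = 43.78, Δnorth = -4550.72.
Bearing = atan2(43.78, -4550.72) mod 360° = 179.45°; distance = √((43.78)² + (-4550.72)²) = 4550.927 m.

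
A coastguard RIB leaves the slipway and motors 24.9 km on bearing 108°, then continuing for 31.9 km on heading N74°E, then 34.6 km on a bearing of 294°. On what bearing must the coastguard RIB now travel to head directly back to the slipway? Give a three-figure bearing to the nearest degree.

236°

Leg 1 (108°, 24.9 km): east 24.9 sin 108° = 23.68, north 24.9 cos 108° = -7.69
Leg 2 (N74°E, 31.9 km): east 31.9 sin 74° = 30.66, north 31.9 cos 74° = 8.79
Leg 3 (294°, 34.6 km): east 34.6 sin 294° = -31.61, north 34.6 cos 294° = 14.07
Net displacement: 22.74 east, 15.17 north. Direction back to start is (-22.74, -15.17): bearing = atan2(-22.74, -15.17) mod 360° = 236.29° ≈ 236°.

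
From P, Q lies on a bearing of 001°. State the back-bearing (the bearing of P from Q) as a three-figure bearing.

181°

Back-bearing = 001° + 180° = 181°.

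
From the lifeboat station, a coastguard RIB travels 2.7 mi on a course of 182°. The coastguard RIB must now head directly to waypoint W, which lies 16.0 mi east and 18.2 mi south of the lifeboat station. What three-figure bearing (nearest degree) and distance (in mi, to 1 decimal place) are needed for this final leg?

Leg 1 (182°, 2.7 mi): east 2.7 sin 182° = -0.09, north 2.7 cos 182° = -2.70
Current position: (-0.09, -2.70). Target: (16.0, -18.2). Remaining: Δeast = 16.09, Δnorth = -15.50.
Bearing = atan2(16.09, -15.50) mod 360° = 133.93°; distance = √((16.09)² + (-15.50)²) = 22.346 mi.

134°, 22.3 mi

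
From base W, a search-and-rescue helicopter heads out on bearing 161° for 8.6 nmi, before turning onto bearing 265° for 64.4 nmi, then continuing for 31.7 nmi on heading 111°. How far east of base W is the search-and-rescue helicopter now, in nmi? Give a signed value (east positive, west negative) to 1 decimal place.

Leg 1 (161°, 8.6 nmi): east 8.6 sin 161° = 2.80, north 8.6 cos 161° = -8.13
Leg 2 (265°, 64.4 nmi): east 64.4 sin 265° = -64.15, north 64.4 cos 265° = -5.61
Leg 3 (111°, 31.7 nmi): east 31.7 sin 111° = 29.59, north 31.7 cos 111° = -11.36
Net east component: -31.76 nmi.

-31.8 nmi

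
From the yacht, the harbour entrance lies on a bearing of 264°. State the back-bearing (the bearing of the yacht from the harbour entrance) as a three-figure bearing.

084°

Back-bearing = 264° − 180° = 084°.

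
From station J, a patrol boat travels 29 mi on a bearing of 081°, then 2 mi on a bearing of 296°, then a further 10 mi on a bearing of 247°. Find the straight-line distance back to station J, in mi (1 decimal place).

Leg 1 (081°, 29 mi): east 29 sin 81° = 28.64, north 29 cos 81° = 4.54
Leg 2 (296°, 2 mi): east 2 sin 296° = -1.80, north 2 cos 296° = 0.88
Leg 3 (247°, 10 mi): east 10 sin 247° = -9.21, north 10 cos 247° = -3.91
Net: 17.64 east, 1.51 north. Distance = √((17.64)² + (1.51)²) = 17.704 mi.

17.7 mi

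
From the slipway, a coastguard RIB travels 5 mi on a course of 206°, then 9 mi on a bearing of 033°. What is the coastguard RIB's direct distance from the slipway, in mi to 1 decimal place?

4.1 mi

Leg 1 (206°, 5 mi): east 5 sin 206° = -2.19, north 5 cos 206° = -4.49
Leg 2 (033°, 9 mi): east 9 sin 33° = 4.90, north 9 cos 33° = 7.55
Net: 2.71 east, 3.05 north. Distance = √((2.71)² + (3.05)²) = 4.083 mi.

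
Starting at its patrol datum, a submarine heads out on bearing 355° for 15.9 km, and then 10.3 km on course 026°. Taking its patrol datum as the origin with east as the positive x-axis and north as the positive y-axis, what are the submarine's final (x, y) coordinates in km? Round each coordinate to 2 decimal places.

(3.13, 25.10)

Leg 1 (355°, 15.9 km): east 15.9 sin 355° = -1.39, north 15.9 cos 355° = 15.84
Leg 2 (026°, 10.3 km): east 10.3 sin 26° = 4.52, north 10.3 cos 26° = 9.26
Summing: 3.13 km east, 25.10 km north → (3.13, 25.10).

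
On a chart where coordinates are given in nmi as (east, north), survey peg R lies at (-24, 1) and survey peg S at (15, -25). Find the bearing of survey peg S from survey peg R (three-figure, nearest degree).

124°

Δeast = 15 − -24 = 39.00; Δnorth = -25 − 1 = -26.00.
Bearing = atan2(Δeast, Δnorth) mod 360° = 123.69° ≈ 124°.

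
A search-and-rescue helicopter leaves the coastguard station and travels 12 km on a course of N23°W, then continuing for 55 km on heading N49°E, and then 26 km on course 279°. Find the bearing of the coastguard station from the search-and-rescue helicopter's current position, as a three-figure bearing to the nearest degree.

192°

Leg 1 (N23°W, 12 km): east 12 sin 337° = -4.69, north 12 cos 337° = 11.05
Leg 2 (N49°E, 55 km): east 55 sin 49° = 41.51, north 55 cos 49° = 36.08
Leg 3 (279°, 26 km): east 26 sin 279° = -25.68, north 26 cos 279° = 4.07
Net displacement: 11.14 east, 51.20 north. Direction back to start is (-11.14, -51.20): bearing = atan2(-11.14, -51.20) mod 360° = 192.28° ≈ 192°.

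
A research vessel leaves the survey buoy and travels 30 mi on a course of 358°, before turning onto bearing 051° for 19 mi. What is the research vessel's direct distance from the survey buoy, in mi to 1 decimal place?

44.1 mi

Leg 1 (358°, 30 mi): east 30 sin 358° = -1.05, north 30 cos 358° = 29.98
Leg 2 (051°, 19 mi): east 19 sin 51° = 14.77, north 19 cos 51° = 11.96
Net: 13.72 east, 41.94 north. Distance = √((13.72)² + (41.94)²) = 44.126 mi.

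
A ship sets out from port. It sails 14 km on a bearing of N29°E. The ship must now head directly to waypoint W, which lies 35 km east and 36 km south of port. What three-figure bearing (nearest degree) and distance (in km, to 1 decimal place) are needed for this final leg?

Leg 1 (N29°E, 14 km): east 14 sin 29° = 6.79, north 14 cos 29° = 12.24
Current position: (6.79, 12.24). Target: (35, -36). Remaining: Δeast = 28.21, Δnorth = -48.24.
Bearing = atan2(28.21, -48.24) mod 360° = 149.68°; distance = √((28.21)² + (-48.24)²) = 55.888 km.

150°, 55.9 km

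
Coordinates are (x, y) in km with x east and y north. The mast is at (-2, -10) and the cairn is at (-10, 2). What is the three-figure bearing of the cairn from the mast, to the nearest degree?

326°

Δeast = -10 − -2 = -8.00; Δnorth = 2 − -10 = 12.00.
Bearing = atan2(Δeast, Δnorth) mod 360° = 326.31° ≈ 326°.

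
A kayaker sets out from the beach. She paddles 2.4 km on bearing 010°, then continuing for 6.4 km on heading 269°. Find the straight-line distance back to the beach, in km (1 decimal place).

6.4 km

Leg 1 (010°, 2.4 km): east 2.4 sin 10° = 0.42, north 2.4 cos 10° = 2.36
Leg 2 (269°, 6.4 km): east 6.4 sin 269° = -6.40, north 6.4 cos 269° = -0.11
Net: -5.98 east, 2.25 north. Distance = √((-5.98)² + (2.25)²) = 6.392 km.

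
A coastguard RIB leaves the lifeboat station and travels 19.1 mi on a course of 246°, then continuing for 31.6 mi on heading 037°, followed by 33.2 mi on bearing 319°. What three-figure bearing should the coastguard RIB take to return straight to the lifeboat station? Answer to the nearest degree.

155°

Leg 1 (246°, 19.1 mi): east 19.1 sin 246° = -17.45, north 19.1 cos 246° = -7.77
Leg 2 (037°, 31.6 mi): east 31.6 sin 37° = 19.02, north 31.6 cos 37° = 25.24
Leg 3 (319°, 33.2 mi): east 33.2 sin 319° = -21.78, north 33.2 cos 319° = 25.06
Net displacement: -20.21 east, 42.52 north. Direction back to start is (20.21, -42.52): bearing = atan2(20.21, -42.52) mod 360° = 154.58° ≈ 155°.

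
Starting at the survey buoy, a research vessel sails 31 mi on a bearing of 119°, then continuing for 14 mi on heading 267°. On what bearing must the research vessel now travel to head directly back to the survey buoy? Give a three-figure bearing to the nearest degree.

Leg 1 (119°, 31 mi): east 31 sin 119° = 27.11, north 31 cos 119° = -15.03
Leg 2 (267°, 14 mi): east 14 sin 267° = -13.98, north 14 cos 267° = -0.73
Net displacement: 13.13 east, -15.76 north. Direction back to start is (-13.13, 15.76): bearing = atan2(-13.13, 15.76) mod 360° = 320.20° ≈ 320°.

320°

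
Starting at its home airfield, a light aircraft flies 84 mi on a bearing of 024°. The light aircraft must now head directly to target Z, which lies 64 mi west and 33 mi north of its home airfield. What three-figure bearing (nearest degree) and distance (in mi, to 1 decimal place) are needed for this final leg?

Leg 1 (024°, 84 mi): east 84 sin 24° = 34.17, north 84 cos 24° = 76.74
Current position: (34.17, 76.74). Target: (-64, 33). Remaining: Δeast = -98.17, Δnorth = -43.74.
Bearing = atan2(-98.17, -43.74) mod 360° = 245.98°; distance = √((-98.17)² + (-43.74)²) = 107.469 mi.

246°, 107.5 mi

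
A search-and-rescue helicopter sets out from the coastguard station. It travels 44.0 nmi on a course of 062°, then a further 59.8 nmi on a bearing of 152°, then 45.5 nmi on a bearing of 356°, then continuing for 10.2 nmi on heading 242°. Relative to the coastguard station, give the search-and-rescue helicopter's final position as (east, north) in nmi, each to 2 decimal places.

Leg 1 (062°, 44.0 nmi): east 44.0 sin 62° = 38.85, north 44.0 cos 62° = 20.66
Leg 2 (152°, 59.8 nmi): east 59.8 sin 152° = 28.07, north 59.8 cos 152° = -52.80
Leg 3 (356°, 45.5 nmi): east 45.5 sin 356° = -3.17, north 45.5 cos 356° = 45.39
Leg 4 (242°, 10.2 nmi): east 10.2 sin 242° = -9.01, north 10.2 cos 242° = -4.79
Summing: 54.74 nmi east, 8.46 nmi north → (54.74, 8.46).

(54.74, 8.46)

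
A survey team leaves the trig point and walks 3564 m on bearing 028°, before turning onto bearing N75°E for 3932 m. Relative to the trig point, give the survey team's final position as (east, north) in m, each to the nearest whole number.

Leg 1 (028°, 3564 m): east 3564 sin 28° = 1673.20, north 3564 cos 28° = 3146.83
Leg 2 (N75°E, 3932 m): east 3932 sin 75° = 3798.02, north 3932 cos 75° = 1017.68
Summing: 5471.22 m east, 4164.50 m north → (5471, 4165).

(5471, 4165)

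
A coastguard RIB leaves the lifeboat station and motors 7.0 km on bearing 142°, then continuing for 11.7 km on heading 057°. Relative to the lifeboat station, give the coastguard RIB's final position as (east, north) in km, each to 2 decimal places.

(14.12, 0.86)

Leg 1 (142°, 7.0 km): east 7.0 sin 142° = 4.31, north 7.0 cos 142° = -5.52
Leg 2 (057°, 11.7 km): east 11.7 sin 57° = 9.81, north 11.7 cos 57° = 6.37
Summing: 14.12 km east, 0.86 km north → (14.12, 0.86).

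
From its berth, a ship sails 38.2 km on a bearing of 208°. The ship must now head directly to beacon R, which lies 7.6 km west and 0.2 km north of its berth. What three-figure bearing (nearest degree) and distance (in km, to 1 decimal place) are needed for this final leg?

017°, 35.5 km

Leg 1 (208°, 38.2 km): east 38.2 sin 208° = -17.93, north 38.2 cos 208° = -33.73
Current position: (-17.93, -33.73). Target: (-7.6, 0.2). Remaining: Δeast = 10.33, Δnorth = 33.93.
Bearing = atan2(10.33, 33.93) mod 360° = 16.94°; distance = √((10.33)² + (33.93)²) = 35.467 km.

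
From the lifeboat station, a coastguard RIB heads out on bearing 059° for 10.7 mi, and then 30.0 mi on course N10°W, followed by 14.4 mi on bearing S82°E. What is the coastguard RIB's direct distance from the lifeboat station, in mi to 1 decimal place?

37.7 mi

Leg 1 (059°, 10.7 mi): east 10.7 sin 59° = 9.17, north 10.7 cos 59° = 5.51
Leg 2 (N10°W, 30.0 mi): east 30.0 sin 350° = -5.21, north 30.0 cos 350° = 29.54
Leg 3 (S82°E, 14.4 mi): east 14.4 sin 98° = 14.26, north 14.4 cos 98° = -2.00
Net: 18.22 east, 33.05 north. Distance = √((18.22)² + (33.05)²) = 37.741 mi.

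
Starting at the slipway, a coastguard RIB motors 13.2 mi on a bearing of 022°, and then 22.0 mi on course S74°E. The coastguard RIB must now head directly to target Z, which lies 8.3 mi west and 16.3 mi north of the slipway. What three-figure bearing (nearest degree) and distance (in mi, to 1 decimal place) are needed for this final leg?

286°, 35.9 mi

Leg 1 (022°, 13.2 mi): east 13.2 sin 22° = 4.94, north 13.2 cos 22° = 12.24
Leg 2 (S74°E, 22.0 mi): east 22.0 sin 106° = 21.15, north 22.0 cos 106° = -6.06
Current position: (26.09, 6.17). Target: (-8.3, 16.3). Remaining: Δeast = -34.39, Δnorth = 10.13.
Bearing = atan2(-34.39, 10.13) mod 360° = 286.40°; distance = √((-34.39)² + (10.13)²) = 35.852 mi.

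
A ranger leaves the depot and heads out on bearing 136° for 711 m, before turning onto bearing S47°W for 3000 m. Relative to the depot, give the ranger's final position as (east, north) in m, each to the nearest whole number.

Leg 1 (136°, 711 m): east 711 sin 136° = 493.90, north 711 cos 136° = -511.45
Leg 2 (S47°W, 3000 m): east 3000 sin 227° = -2194.06, north 3000 cos 227° = -2046.00
Summing: -1700.16 m east, -2557.45 m north → (-1700, -2557).

(-1700, -2557)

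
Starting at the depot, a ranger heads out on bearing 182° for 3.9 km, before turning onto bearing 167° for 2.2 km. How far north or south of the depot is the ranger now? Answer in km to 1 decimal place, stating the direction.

Leg 1 (182°, 3.9 km): east 3.9 sin 182° = -0.14, north 3.9 cos 182° = -3.90
Leg 2 (167°, 2.2 km): east 2.2 sin 167° = 0.49, north 2.2 cos 167° = -2.14
Net north component: -6.04 km.

6.0 km south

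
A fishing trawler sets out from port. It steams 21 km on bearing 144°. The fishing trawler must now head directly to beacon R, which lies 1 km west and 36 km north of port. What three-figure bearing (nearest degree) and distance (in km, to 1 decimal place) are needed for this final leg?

346°, 54.6 km

Leg 1 (144°, 21 km): east 21 sin 144° = 12.34, north 21 cos 144° = -16.99
Current position: (12.34, -16.99). Target: (-1, 36). Remaining: Δeast = -13.34, Δnorth = 52.99.
Bearing = atan2(-13.34, 52.99) mod 360° = 345.87°; distance = √((-13.34)² + (52.99)²) = 54.644 km.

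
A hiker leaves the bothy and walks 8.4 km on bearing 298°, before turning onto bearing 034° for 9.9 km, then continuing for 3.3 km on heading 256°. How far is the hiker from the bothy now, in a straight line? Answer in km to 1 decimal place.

Leg 1 (298°, 8.4 km): east 8.4 sin 298° = -7.42, north 8.4 cos 298° = 3.94
Leg 2 (034°, 9.9 km): east 9.9 sin 34° = 5.54, north 9.9 cos 34° = 8.21
Leg 3 (256°, 3.3 km): east 3.3 sin 256° = -3.20, north 3.3 cos 256° = -0.80
Net: -5.08 east, 11.35 north. Distance = √((-5.08)² + (11.35)²) = 12.439 km.

12.4 km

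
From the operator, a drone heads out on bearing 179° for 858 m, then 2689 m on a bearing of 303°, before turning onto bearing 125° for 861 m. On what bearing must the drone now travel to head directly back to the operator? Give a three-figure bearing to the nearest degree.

Leg 1 (179°, 858 m): east 858 sin 179° = 14.97, north 858 cos 179° = -857.87
Leg 2 (303°, 2689 m): east 2689 sin 303° = -2255.19, north 2689 cos 303° = 1464.53
Leg 3 (125°, 861 m): east 861 sin 125° = 705.29, north 861 cos 125° = -493.85
Net displacement: -1534.92 east, 112.82 north. Direction back to start is (1534.92, -112.82): bearing = atan2(1534.92, -112.82) mod 360° = 94.20° ≈ 094°.

094°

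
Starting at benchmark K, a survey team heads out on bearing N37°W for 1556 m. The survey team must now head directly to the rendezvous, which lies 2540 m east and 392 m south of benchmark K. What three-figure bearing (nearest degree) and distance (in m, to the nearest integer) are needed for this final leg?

115°, 3842 m

Leg 1 (N37°W, 1556 m): east 1556 sin 323° = -936.42, north 1556 cos 323° = 1242.68
Current position: (-936.42, 1242.68). Target: (2540, -392). Remaining: Δeast = 3476.42, Δnorth = -1634.68.
Bearing = atan2(3476.42, -1634.68) mod 360° = 115.18°; distance = √((3476.42)² + (-1634.68)²) = 3841.574 m.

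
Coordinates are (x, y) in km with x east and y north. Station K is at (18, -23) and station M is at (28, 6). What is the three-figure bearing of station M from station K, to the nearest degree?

019°

Δeast = 28 − 18 = 10.00; Δnorth = 6 − -23 = 29.00.
Bearing = atan2(Δeast, Δnorth) mod 360° = 19.03° ≈ 019°.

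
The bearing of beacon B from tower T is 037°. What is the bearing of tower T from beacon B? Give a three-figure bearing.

217°

Back-bearing = 037° + 180° = 217°.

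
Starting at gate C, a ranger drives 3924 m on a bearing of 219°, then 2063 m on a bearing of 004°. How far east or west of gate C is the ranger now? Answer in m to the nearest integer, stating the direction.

2326 m west

Leg 1 (219°, 3924 m): east 3924 sin 219° = -2469.45, north 3924 cos 219° = -3049.52
Leg 2 (004°, 2063 m): east 2063 sin 4° = 143.91, north 2063 cos 4° = 2057.97
Net east component: -2325.55 m.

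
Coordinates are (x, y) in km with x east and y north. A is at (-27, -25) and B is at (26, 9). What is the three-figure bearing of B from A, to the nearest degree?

057°

Δeast = 26 − -27 = 53.00; Δnorth = 9 − -25 = 34.00.
Bearing = atan2(Δeast, Δnorth) mod 360° = 57.32° ≈ 057°.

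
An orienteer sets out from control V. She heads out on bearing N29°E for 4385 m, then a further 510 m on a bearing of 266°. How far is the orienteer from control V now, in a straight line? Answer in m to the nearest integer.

Leg 1 (N29°E, 4385 m): east 4385 sin 29° = 2125.89, north 4385 cos 29° = 3835.21
Leg 2 (266°, 510 m): east 510 sin 266° = -508.76, north 510 cos 266° = -35.58
Net: 1617.13 east, 3799.63 north. Distance = √((1617.13)² + (3799.63)²) = 4129.445 m.

4129 m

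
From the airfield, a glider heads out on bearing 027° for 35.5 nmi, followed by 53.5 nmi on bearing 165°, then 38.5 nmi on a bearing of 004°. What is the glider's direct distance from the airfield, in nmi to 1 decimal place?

Leg 1 (027°, 35.5 nmi): east 35.5 sin 27° = 16.12, north 35.5 cos 27° = 31.63
Leg 2 (165°, 53.5 nmi): east 53.5 sin 165° = 13.85, north 53.5 cos 165° = -51.68
Leg 3 (004°, 38.5 nmi): east 38.5 sin 4° = 2.69, north 38.5 cos 4° = 38.41
Net: 32.65 east, 18.36 north. Distance = √((32.65)² + (18.36)²) = 37.457 nmi.

37.5 nmi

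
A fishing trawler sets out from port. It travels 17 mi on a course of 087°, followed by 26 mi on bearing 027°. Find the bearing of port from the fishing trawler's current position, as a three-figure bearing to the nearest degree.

230°

Leg 1 (087°, 17 mi): east 17 sin 87° = 16.98, north 17 cos 87° = 0.89
Leg 2 (027°, 26 mi): east 26 sin 27° = 11.80, north 26 cos 27° = 23.17
Net displacement: 28.78 east, 24.06 north. Direction back to start is (-28.78, -24.06): bearing = atan2(-28.78, -24.06) mod 360° = 230.11° ≈ 230°.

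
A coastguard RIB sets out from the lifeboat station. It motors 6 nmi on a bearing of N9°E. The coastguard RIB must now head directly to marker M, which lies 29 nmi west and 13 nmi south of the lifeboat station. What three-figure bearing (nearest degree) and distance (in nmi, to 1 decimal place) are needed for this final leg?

238°, 35.4 nmi

Leg 1 (N9°E, 6 nmi): east 6 sin 9° = 0.94, north 6 cos 9° = 5.93
Current position: (0.94, 5.93). Target: (-29, -13). Remaining: Δeast = -29.94, Δnorth = -18.93.
Bearing = atan2(-29.94, -18.93) mod 360° = 237.70°; distance = √((-29.94)² + (-18.93)²) = 35.419 nmi.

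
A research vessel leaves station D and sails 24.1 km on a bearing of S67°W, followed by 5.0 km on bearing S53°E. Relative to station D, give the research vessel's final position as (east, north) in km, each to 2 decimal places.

Leg 1 (S67°W, 24.1 km): east 24.1 sin 247° = -22.18, north 24.1 cos 247° = -9.42
Leg 2 (S53°E, 5.0 km): east 5.0 sin 127° = 3.99, north 5.0 cos 127° = -3.01
Summing: -18.19 km east, -12.43 km north → (-18.19, -12.43).

(-18.19, -12.43)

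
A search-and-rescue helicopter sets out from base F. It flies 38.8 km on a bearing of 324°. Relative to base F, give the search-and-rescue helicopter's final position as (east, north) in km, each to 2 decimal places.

Leg 1 (324°, 38.8 km): east 38.8 sin 324° = -22.81, north 38.8 cos 324° = 31.39
Summing: -22.81 km east, 31.39 km north → (-22.81, 31.39).

(-22.81, 31.39)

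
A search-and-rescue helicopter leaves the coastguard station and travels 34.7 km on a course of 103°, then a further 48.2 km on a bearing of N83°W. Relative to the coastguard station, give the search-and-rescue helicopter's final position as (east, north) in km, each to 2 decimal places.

(-14.03, -1.93)

Leg 1 (103°, 34.7 km): east 34.7 sin 103° = 33.81, north 34.7 cos 103° = -7.81
Leg 2 (N83°W, 48.2 km): east 48.2 sin 277° = -47.84, north 48.2 cos 277° = 5.87
Summing: -14.03 km east, -1.93 km north → (-14.03, -1.93).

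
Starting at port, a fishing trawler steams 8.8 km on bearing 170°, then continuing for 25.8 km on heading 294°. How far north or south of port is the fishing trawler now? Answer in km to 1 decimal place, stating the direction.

1.8 km north

Leg 1 (170°, 8.8 km): east 8.8 sin 170° = 1.53, north 8.8 cos 170° = -8.67
Leg 2 (294°, 25.8 km): east 25.8 sin 294° = -23.57, north 25.8 cos 294° = 10.49
Net north component: 1.83 km.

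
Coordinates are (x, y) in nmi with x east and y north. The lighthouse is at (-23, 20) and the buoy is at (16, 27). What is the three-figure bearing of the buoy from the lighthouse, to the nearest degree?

Δeast = 16 − -23 = 39.00; Δnorth = 27 − 20 = 7.00.
Bearing = atan2(Δeast, Δnorth) mod 360° = 79.82° ≈ 080°.

080°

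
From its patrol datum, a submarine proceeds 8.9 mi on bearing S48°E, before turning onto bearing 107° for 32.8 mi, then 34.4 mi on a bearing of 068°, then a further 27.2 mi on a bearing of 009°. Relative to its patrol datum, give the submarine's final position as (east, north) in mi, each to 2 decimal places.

(74.13, 24.21)

Leg 1 (S48°E, 8.9 mi): east 8.9 sin 132° = 6.61, north 8.9 cos 132° = -5.96
Leg 2 (107°, 32.8 mi): east 32.8 sin 107° = 31.37, north 32.8 cos 107° = -9.59
Leg 3 (068°, 34.4 mi): east 34.4 sin 68° = 31.90, north 34.4 cos 68° = 12.89
Leg 4 (009°, 27.2 mi): east 27.2 sin 9° = 4.26, north 27.2 cos 9° = 26.87
Summing: 74.13 mi east, 24.21 mi north → (74.13, 24.21).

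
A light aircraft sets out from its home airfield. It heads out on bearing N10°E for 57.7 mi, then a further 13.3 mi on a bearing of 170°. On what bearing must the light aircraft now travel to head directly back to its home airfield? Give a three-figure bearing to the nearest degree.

Leg 1 (N10°E, 57.7 mi): east 57.7 sin 10° = 10.02, north 57.7 cos 10° = 56.82
Leg 2 (170°, 13.3 mi): east 13.3 sin 170° = 2.31, north 13.3 cos 170° = -13.10
Net displacement: 12.33 east, 43.73 north. Direction back to start is (-12.33, -43.73): bearing = atan2(-12.33, -43.73) mod 360° = 195.75° ≈ 196°.

196°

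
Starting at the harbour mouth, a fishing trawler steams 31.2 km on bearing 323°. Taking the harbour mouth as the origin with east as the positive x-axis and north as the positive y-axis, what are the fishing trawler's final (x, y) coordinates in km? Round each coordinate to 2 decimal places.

Leg 1 (323°, 31.2 km): east 31.2 sin 323° = -18.78, north 31.2 cos 323° = 24.92
Summing: -18.78 km east, 24.92 km north → (-18.78, 24.92).

(-18.78, 24.92)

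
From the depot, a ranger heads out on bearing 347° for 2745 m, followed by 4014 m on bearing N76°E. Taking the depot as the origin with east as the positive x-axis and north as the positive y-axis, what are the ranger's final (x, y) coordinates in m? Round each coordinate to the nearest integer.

(3277, 3646)

Leg 1 (347°, 2745 m): east 2745 sin 347° = -617.49, north 2745 cos 347° = 2674.65
Leg 2 (N76°E, 4014 m): east 4014 sin 76° = 3894.77, north 4014 cos 76° = 971.07
Summing: 3277.28 m east, 3645.72 m north → (3277, 3646).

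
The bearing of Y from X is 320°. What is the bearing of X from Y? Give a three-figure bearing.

140°

Back-bearing = 320° − 180° = 140°.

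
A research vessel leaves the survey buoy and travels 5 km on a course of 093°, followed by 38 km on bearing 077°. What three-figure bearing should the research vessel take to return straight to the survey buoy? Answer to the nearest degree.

259°

Leg 1 (093°, 5 km): east 5 sin 93° = 4.99, north 5 cos 93° = -0.26
Leg 2 (077°, 38 km): east 38 sin 77° = 37.03, north 38 cos 77° = 8.55
Net displacement: 42.02 east, 8.29 north. Direction back to start is (-42.02, -8.29): bearing = atan2(-42.02, -8.29) mod 360° = 258.84° ≈ 259°.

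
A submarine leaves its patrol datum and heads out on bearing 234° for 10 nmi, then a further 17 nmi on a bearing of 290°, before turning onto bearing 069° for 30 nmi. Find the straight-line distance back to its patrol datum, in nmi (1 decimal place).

11.4 nmi

Leg 1 (234°, 10 nmi): east 10 sin 234° = -8.09, north 10 cos 234° = -5.88
Leg 2 (290°, 17 nmi): east 17 sin 290° = -15.97, north 17 cos 290° = 5.81
Leg 3 (069°, 30 nmi): east 30 sin 69° = 28.01, north 30 cos 69° = 10.75
Net: 3.94 east, 10.69 north. Distance = √((3.94)² + (10.69)²) = 11.392 nmi.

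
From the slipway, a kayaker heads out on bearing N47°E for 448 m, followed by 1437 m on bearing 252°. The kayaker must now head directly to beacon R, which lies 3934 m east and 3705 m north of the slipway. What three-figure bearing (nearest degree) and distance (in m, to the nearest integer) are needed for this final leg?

Leg 1 (N47°E, 448 m): east 448 sin 47° = 327.65, north 448 cos 47° = 305.54
Leg 2 (252°, 1437 m): east 1437 sin 252° = -1366.67, north 1437 cos 252° = -444.06
Current position: (-1039.02, -138.52). Target: (3934, 3705). Remaining: Δeast = 4973.02, Δnorth = 3843.52.
Bearing = atan2(4973.02, 3843.52) mod 360° = 52.30°; distance = √((4973.02)² + (3843.52)²) = 6285.190 m.

052°, 6285 m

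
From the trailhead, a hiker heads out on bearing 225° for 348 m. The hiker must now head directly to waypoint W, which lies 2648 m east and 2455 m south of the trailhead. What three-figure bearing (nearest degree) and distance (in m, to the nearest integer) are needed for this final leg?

127°, 3641 m

Leg 1 (225°, 348 m): east 348 sin 225° = -246.07, north 348 cos 225° = -246.07
Current position: (-246.07, -246.07). Target: (2648, -2455). Remaining: Δeast = 2894.07, Δnorth = -2208.93.
Bearing = atan2(2894.07, -2208.93) mod 360° = 127.35°; distance = √((2894.07)² + (-2208.93)²) = 3640.744 m.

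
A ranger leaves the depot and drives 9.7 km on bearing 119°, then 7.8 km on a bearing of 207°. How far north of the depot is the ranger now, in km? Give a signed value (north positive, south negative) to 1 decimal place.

-11.7 km

Leg 1 (119°, 9.7 km): east 9.7 sin 119° = 8.48, north 9.7 cos 119° = -4.70
Leg 2 (207°, 7.8 km): east 7.8 sin 207° = -3.54, north 7.8 cos 207° = -6.95
Net north component: -11.65 km.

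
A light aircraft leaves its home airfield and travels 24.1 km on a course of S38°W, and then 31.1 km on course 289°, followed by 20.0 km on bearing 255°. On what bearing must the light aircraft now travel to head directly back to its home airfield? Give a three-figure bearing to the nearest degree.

Leg 1 (S38°W, 24.1 km): east 24.1 sin 218° = -14.84, north 24.1 cos 218° = -18.99
Leg 2 (289°, 31.1 km): east 31.1 sin 289° = -29.41, north 31.1 cos 289° = 10.13
Leg 3 (255°, 20.0 km): east 20.0 sin 255° = -19.32, north 20.0 cos 255° = -5.18
Net displacement: -63.56 east, -14.04 north. Direction back to start is (63.56, 14.04): bearing = atan2(63.56, 14.04) mod 360° = 77.54° ≈ 078°.

078°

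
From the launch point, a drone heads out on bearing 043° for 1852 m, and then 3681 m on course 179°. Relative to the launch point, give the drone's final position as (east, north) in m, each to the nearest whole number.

Leg 1 (043°, 1852 m): east 1852 sin 43° = 1263.06, north 1852 cos 43° = 1354.47
Leg 2 (179°, 3681 m): east 3681 sin 179° = 64.24, north 3681 cos 179° = -3680.44
Summing: 1327.30 m east, -2325.97 m north → (1327, -2326).

(1327, -2326)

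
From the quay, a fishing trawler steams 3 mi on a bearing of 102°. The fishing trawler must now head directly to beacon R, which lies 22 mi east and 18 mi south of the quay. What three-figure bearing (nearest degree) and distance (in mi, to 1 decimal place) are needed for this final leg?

132°, 25.8 mi

Leg 1 (102°, 3 mi): east 3 sin 102° = 2.93, north 3 cos 102° = -0.62
Current position: (2.93, -0.62). Target: (22, -18). Remaining: Δeast = 19.07, Δnorth = -17.38.
Bearing = atan2(19.07, -17.38) mod 360° = 132.35°; distance = √((19.07)² + (-17.38)²) = 25.796 mi.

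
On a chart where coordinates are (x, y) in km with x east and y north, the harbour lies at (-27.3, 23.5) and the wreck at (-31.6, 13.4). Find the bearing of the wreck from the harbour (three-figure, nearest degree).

Δeast = -31.6 − -27.3 = -4.30; Δnorth = 13.4 − 23.5 = -10.10.
Bearing = atan2(Δeast, Δnorth) mod 360° = 203.06° ≈ 203°.

203°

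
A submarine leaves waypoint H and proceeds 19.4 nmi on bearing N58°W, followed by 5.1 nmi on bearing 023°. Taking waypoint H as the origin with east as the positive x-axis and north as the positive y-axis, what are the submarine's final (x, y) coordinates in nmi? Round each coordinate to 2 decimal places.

(-14.46, 14.98)

Leg 1 (N58°W, 19.4 nmi): east 19.4 sin 302° = -16.45, north 19.4 cos 302° = 10.28
Leg 2 (023°, 5.1 nmi): east 5.1 sin 23° = 1.99, north 5.1 cos 23° = 4.69
Summing: -14.46 nmi east, 14.98 nmi north → (-14.46, 14.98).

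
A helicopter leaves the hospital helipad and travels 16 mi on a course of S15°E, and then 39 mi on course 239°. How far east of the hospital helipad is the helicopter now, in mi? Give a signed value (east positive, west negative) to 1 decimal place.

Leg 1 (S15°E, 16 mi): east 16 sin 165° = 4.14, north 16 cos 165° = -15.45
Leg 2 (239°, 39 mi): east 39 sin 239° = -33.43, north 39 cos 239° = -20.09
Net east component: -29.29 mi.

-29.3 mi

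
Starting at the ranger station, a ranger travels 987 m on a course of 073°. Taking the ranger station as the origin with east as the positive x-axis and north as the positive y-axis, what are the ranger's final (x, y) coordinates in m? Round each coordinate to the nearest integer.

Leg 1 (073°, 987 m): east 987 sin 73° = 943.87, north 987 cos 73° = 288.57
Summing: 943.87 m east, 288.57 m north → (944, 289).

(944, 289)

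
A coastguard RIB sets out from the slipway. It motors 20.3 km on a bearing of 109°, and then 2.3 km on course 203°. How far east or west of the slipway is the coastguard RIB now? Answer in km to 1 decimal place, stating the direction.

Leg 1 (109°, 20.3 km): east 20.3 sin 109° = 19.19, north 20.3 cos 109° = -6.61
Leg 2 (203°, 2.3 km): east 2.3 sin 203° = -0.90, north 2.3 cos 203° = -2.12
Net east component: 18.30 km.

18.3 km east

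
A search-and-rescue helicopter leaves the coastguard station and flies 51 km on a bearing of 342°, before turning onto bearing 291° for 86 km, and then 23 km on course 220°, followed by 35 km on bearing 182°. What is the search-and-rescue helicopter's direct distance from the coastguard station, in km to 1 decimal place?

Leg 1 (342°, 51 km): east 51 sin 342° = -15.76, north 51 cos 342° = 48.50
Leg 2 (291°, 86 km): east 86 sin 291° = -80.29, north 86 cos 291° = 30.82
Leg 3 (220°, 23 km): east 23 sin 220° = -14.78, north 23 cos 220° = -17.62
Leg 4 (182°, 35 km): east 35 sin 182° = -1.22, north 35 cos 182° = -34.98
Net: -112.05 east, 26.73 north. Distance = √((-112.05)² + (26.73)²) = 115.196 km.

115.2 km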